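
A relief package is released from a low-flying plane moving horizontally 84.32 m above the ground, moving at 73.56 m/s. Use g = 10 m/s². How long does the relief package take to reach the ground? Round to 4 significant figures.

The horizontal speed doesn't affect the fall. With v_y0 = 0, h = ½ g t².
t = √(2 × 84.32 / 10) = √16.864 = 4.107 s.

4.107 s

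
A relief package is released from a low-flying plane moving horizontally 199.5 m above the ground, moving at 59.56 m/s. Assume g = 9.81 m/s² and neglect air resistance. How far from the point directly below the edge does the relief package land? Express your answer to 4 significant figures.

379.8 m

Initial vertical velocity is zero, so the fall time comes from h = ½ g t²: t = √(2 × 199.5 / 9.81) = 6.3775 s.
Horizontal motion is uniform at 59.56 m/s, so x = 59.56 × 6.3775 = 379.8 m.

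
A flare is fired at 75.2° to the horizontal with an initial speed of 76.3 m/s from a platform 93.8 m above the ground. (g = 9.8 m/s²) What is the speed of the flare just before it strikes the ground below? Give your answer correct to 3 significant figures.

87.5 m/s

v_x = 76.3 cos 75.2° = 19.49 m/s is unchanged throughout.
For the vertical component, v_y² = v_y0² + 2 g h = (73.77)² + 2×9.8×93.8 = 7280, so |v_y| = 85.32 m/s.
Impact speed = √(v_x² + v_y²) = √(379.9 + 7280) = 87.5 m/s.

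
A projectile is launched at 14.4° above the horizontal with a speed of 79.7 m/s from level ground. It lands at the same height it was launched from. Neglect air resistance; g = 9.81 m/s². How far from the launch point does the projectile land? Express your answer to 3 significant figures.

Components: v_x = 79.7 cos 14.4° = 77.20 m/s, v_y = 79.7 sin 14.4° = 19.82 m/s.
Time of flight (same landing height): t = 2 v_y / g = 2 × 19.82 / 9.81 = 4.041 s.
Range: R = v_x · t = 77.20 × 4.041 = 312 m.

312 m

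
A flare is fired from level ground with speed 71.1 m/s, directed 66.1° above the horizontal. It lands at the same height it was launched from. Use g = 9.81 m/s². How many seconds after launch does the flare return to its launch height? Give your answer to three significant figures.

13.3 s

Vertical component: v_y = 71.1 sin 66.1° = 65.00 m/s.
For a projectile landing at launch height, time of flight is t = 2 v_y / g = 2 × 65.00 / 9.81 = 13.3 s.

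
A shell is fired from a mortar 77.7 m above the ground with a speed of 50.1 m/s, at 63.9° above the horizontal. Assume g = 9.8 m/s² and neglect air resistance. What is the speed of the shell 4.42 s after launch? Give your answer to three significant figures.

22.1 m/s

v_x = 50.1 cos 63.9° = 22.04 m/s (constant).
v_y(t) = 50.1 sin 63.9° − g t = 44.99 − 9.8 × 4.42 = 1.674 m/s.
Speed = √(v_x² + v_y²) = √(485.8 + 2.802) = 22.1 m/s.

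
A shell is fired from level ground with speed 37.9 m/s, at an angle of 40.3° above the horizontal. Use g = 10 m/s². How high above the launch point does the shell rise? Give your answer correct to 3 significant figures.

Vertical component of launch velocity: v_y = 37.9 sin 40.3° = 24.51 m/s.
At the highest point the vertical velocity is zero, so v_y² = 2 g h_max.
h_max = (24.51)² / (2 × 10) = 600.7 / 20.00 = 30.0 m.

30.0 m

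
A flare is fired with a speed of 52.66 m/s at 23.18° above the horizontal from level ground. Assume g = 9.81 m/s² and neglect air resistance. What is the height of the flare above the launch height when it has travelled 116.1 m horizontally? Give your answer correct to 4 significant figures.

v_x = 52.66 cos 23.18° = 48.409 m/s, v_y0 = 52.66 sin 23.18° = 20.728 m/s.
Time to reach x = 116.1 m: t = x / v_x = 116.1 / 48.409 = 2.3983 s.
y = v_y0 t − ½ g t² = 20.728×2.3983 − 4.905×2.3983² = 21.50 m.

21.50 m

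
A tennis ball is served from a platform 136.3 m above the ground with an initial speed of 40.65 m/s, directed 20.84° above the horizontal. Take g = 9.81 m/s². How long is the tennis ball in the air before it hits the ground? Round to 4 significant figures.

Vertical component: v_y = 40.65 sin 20.84° = 14.462 m/s.
Taking up as positive with launch at y = 136.3 m, landing at y = 0: 0 = 136.3 + 14.462 t − ½(9.81) t².
Solving 4.905 t² − 14.462 t − 136.3 = 0 gives t = [14.462 + √(14.462² + 4·4.905·136.3)] / 9.810 = 6.948 s.

6.948 s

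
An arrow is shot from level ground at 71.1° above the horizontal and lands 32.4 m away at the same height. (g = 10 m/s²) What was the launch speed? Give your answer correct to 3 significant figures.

23.0 m/s

On level ground, R = v₀² sin(2θ) / g, so v₀ = √(R g / sin 2θ).
sin(2 × 71.1°) = 0.6129.
v₀ = √(32.4 × 10 / 0.6129) = √528.6 = 23.0 m/s.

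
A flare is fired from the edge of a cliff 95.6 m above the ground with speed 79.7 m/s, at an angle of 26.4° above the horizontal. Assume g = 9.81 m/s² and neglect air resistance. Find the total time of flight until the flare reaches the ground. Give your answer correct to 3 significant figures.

9.32 s

Vertical component: v_y = 79.7 sin 26.4° = 35.44 m/s.
Taking up as positive with launch at y = 95.6 m, landing at y = 0: 0 = 95.6 + 35.44 t − ½(9.81) t².
Solving 4.905 t² − 35.44 t − 95.6 = 0 gives t = [35.44 + √(35.44² + 4·4.905·95.6)] / 9.810 = 9.32 s.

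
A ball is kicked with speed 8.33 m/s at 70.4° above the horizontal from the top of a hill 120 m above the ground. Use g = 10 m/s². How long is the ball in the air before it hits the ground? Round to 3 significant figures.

Vertical component: v_y = 8.33 sin 70.4° = 7.847 m/s.
Taking up as positive with launch at y = 120 m, landing at y = 0: 0 = 120 + 7.847 t − ½(10) t².
Solving 5.000 t² − 7.847 t − 120 = 0 gives t = [7.847 + √(7.847² + 4·5.000·120)] / 10.00 = 5.75 s.

5.75 s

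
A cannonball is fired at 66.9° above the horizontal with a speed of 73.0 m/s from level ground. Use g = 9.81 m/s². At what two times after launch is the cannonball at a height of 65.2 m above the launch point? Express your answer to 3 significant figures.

1.05 s and 12.6 s

v_y0 = 73.0 sin 66.9° = 67.15 m/s.
Set y = v_y0 t − ½ g t² = 65.2: 4.905 t² − 67.15 t + 65.2 = 0.
t = [67.15 ± √(4509 − 1279)] / 9.81 = (67.15 ± 56.83) / 9.81, giving t = 1.05 s or t = 12.6 s.
So the cannonball is at 65.2 m at t = 1.05 s (rising) and t = 12.6 s (falling).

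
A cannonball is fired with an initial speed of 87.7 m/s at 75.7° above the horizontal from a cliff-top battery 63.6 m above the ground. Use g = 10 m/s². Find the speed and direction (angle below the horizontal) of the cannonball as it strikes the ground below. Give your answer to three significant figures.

v_x = 87.7 cos 75.7° = 21.66 m/s (constant).
|v_y| at impact = √((84.98)² + 2×10×63.6) = 92.16 m/s.
Speed = √(21.66² + 92.16²) = 94.7 m/s; angle = arctan(92.16/21.66) = 76.8° below horizontal.

94.7 m/s at 76.8° below the horizontal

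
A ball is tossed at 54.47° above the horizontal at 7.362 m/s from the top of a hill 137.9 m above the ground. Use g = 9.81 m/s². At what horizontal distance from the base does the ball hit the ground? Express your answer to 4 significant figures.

Components: v_x = 7.362 cos 54.47° = 4.2783 m/s, v_y = 7.362 sin 54.47° = 5.9913 m/s.
Vertical: 0 = 137.9 + 5.9913 t − ½(9.81) t² ⇒ 4.905 t² − 5.9913 t − 137.9 = 0.
t = [5.9913 + √(35.896 + 2705.6)] / 9.810 = 5.9481 s.
Horizontal: R = v_x · t = 4.2783 × 5.9481 = 25.45 m.

25.45 m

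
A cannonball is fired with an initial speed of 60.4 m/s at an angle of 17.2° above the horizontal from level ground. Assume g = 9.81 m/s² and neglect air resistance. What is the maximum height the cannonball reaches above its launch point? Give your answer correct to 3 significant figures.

Vertical component of launch velocity: v_y = 60.4 sin 17.2° = 17.86 m/s.
At the highest point the vertical velocity is zero, so v_y² = 2 g h_max.
h_max = (17.86)² / (2 × 9.81) = 319.0 / 19.62 = 16.3 m.

16.3 m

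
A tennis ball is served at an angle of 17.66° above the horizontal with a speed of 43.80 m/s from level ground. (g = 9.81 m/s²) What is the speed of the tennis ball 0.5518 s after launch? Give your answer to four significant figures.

v_x = 43.80 cos 17.66° = 41.736 m/s (constant).
v_y(t) = 43.80 sin 17.66° − g t = 13.288 − 9.81 × 0.5518 = 7.8748 m/s.
Speed = √(v_x² + v_y²) = √(1741.9 + 62.012) = 42.47 m/s.

42.47 m/s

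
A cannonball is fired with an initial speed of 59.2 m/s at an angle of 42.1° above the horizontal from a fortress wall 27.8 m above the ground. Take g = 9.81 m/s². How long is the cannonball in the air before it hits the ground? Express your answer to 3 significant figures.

Vertical component: v_y = 59.2 sin 42.1° = 39.69 m/s.
Taking up as positive with launch at y = 27.8 m, landing at y = 0: 0 = 27.8 + 39.69 t − ½(9.81) t².
Solving 4.905 t² − 39.69 t − 27.8 = 0 gives t = [39.69 + √(39.69² + 4·4.905·27.8)] / 9.810 = 8.74 s.

8.74 s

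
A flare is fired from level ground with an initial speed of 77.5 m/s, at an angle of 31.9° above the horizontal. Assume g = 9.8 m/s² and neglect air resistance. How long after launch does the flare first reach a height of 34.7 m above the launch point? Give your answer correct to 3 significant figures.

v_y0 = 77.5 sin 31.9° = 40.95 m/s.
Set y = v_y0 t − ½ g t² = 34.7: 4.900 t² − 40.95 t + 34.7 = 0.
t = [40.95 ± √(1677 − 680.1)] / 9.8 = (40.95 ± 31.57) / 9.8, giving t = 0.957 s or t = 7.40 s.
The flare is on the way up at the first time, so t = 0.957 s.

0.957 s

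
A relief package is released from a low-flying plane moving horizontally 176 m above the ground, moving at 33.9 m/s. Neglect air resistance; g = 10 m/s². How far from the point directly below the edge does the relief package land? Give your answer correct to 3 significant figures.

Initial vertical velocity is zero, so the fall time comes from h = ½ g t²: t = √(2 × 176 / 10) = 5.933 s.
Horizontal motion is uniform at 33.9 m/s, so x = 33.9 × 5.933 = 201 m.

201 m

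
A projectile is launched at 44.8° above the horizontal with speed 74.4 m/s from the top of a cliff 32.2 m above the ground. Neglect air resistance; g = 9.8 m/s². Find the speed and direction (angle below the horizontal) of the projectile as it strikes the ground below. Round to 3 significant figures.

v_x = 74.4 cos 44.8° = 52.79 m/s (constant).
|v_y| at impact = √((52.42)² + 2×9.8×32.2) = 58.13 m/s.
Speed = √(52.79² + 58.13²) = 78.5 m/s; angle = arctan(58.13/52.79) = 47.8° below horizontal.

78.5 m/s at 47.8° below the horizontal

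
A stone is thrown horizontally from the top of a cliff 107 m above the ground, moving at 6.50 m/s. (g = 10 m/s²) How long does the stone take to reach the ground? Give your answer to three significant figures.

4.63 s

The horizontal speed doesn't affect the fall. With v_y0 = 0, h = ½ g t².
t = √(2 × 107 / 10) = √21.40 = 4.63 s.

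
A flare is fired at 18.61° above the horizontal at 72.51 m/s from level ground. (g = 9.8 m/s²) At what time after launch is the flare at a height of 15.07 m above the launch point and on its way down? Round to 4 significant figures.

v_y0 = 72.51 sin 18.61° = 23.140 m/s.
Set y = v_y0 t − ½ g t² = 15.07: 4.900 t² − 23.140 t + 15.07 = 0.
t = [23.140 ± √(535.46 − 295.37)] / 9.8 = (23.140 ± 15.495) / 9.8, giving t = 0.7801 s or t = 3.942 s.
On the way down corresponds to the larger root: t = 3.942 s.

3.942 s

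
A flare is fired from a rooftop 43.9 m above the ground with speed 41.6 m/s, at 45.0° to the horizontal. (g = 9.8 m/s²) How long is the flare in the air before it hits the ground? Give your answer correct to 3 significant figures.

Vertical component: v_y = 41.6 sin 45.0° = 29.42 m/s.
Taking up as positive with launch at y = 43.9 m, landing at y = 0: 0 = 43.9 + 29.42 t − ½(9.8) t².
Solving 4.900 t² − 29.42 t − 43.9 = 0 gives t = [29.42 + √(29.42² + 4·4.900·43.9)] / 9.800 = 7.24 s.

7.24 s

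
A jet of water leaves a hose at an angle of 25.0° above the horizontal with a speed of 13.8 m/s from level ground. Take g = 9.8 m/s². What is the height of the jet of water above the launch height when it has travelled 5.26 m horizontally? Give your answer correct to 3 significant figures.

v_x = 13.8 cos 25.0° = 12.51 m/s, v_y0 = 13.8 sin 25.0° = 5.832 m/s.
Time to reach x = 5.26 m: t = x / v_x = 5.26 / 12.51 = 0.4205 s.
y = v_y0 t − ½ g t² = 5.832×0.4205 − 4.900×0.4205² = 1.59 m.

1.59 m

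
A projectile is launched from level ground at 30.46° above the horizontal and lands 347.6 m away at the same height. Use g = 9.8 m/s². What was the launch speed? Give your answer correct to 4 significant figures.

62.43 m/s

On level ground, R = v₀² sin(2θ) / g, so v₀ = √(R g / sin 2θ).
sin(2 × 30.46°) = 0.8739.
v₀ = √(347.6 × 9.8 / 0.8739) = √3898.0 = 62.43 m/s.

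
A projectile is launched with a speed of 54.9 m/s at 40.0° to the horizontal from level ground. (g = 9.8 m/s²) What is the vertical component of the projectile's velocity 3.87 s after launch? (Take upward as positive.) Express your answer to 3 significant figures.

-2.64 m/s

Initial vertical component: v_y0 = 54.9 sin 40.0° = 35.29 m/s.
v_y(t) = v_y0 − g t = 35.29 − 9.8 × 3.87 = -2.64 m/s.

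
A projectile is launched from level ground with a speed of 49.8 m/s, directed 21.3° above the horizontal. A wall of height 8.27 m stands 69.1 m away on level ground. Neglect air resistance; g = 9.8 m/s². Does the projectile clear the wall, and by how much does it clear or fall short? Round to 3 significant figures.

v_x = 49.8 cos 21.3° = 46.40 m/s; v_y0 = 49.8 sin 21.3° = 18.09 m/s.
Time to reach the wall: t = 69.1 / 46.40 = 1.489 s.
Height at that point: y = 18.09×1.489 − 4.900×1.489² = 16.07 m.
That is 16.07 − 8.27 = 7.80 m above the top of the wall, so the projectile clears it.

Yes — it clears the wall by 7.80 m.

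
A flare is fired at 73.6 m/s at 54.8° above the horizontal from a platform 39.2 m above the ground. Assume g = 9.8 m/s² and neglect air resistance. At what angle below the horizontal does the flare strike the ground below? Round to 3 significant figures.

57.4°

v_x = 73.6 cos 54.8° = 42.43 m/s.
At impact |v_y| = √(v_y0² + 2 g h) = √(60.14² + 2×9.8×39.2) = 66.22 m/s.
Angle below horizontal = arctan(|v_y| / v_x) = arctan(66.22 / 42.43) = 57.4°.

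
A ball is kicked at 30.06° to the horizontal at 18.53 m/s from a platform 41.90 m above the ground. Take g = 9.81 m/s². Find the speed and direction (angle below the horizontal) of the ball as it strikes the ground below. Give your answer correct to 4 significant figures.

v_x = 18.53 cos 30.06° = 16.038 m/s (constant).
|v_y| at impact = √((9.2818)² + 2×9.81×41.90) = 30.137 m/s.
Speed = √(16.038² + 30.137²) = 34.14 m/s; angle = arctan(30.137/16.038) = 61.98° below horizontal.

34.14 m/s at 61.98° below the horizontal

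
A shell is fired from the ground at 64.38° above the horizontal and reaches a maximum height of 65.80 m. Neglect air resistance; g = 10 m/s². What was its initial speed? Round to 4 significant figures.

At maximum height v_y = 0, so (v₀ sin θ)² = 2 g H.
v₀ sin 64.38° = √(2 × 10 × 65.80) = 36.277 m/s.
v₀ = 36.277 / sin 64.38° = 36.277 / 0.9017 = 40.23 m/s.

40.23 m/s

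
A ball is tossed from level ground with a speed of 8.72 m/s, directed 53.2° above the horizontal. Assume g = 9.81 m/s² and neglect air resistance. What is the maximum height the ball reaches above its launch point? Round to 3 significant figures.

Vertical component of launch velocity: v_y = 8.72 sin 53.2° = 6.982 m/s.
At the highest point the vertical velocity is zero, so v_y² = 2 g h_max.
h_max = (6.982)² / (2 × 9.81) = 48.75 / 19.62 = 2.48 m.

2.48 m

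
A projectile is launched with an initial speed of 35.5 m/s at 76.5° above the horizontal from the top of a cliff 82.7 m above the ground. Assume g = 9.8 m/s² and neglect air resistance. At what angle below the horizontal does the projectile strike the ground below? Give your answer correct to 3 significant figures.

81.1°

v_x = 35.5 cos 76.5° = 8.287 m/s.
At impact |v_y| = √(v_y0² + 2 g h) = √(34.52² + 2×9.8×82.7) = 53.03 m/s.
Angle below horizontal = arctan(|v_y| / v_x) = arctan(53.03 / 8.287) = 81.1°.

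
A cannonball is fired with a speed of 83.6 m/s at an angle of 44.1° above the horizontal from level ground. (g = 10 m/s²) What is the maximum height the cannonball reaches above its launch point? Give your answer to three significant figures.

169 m

Vertical component of launch velocity: v_y = 83.6 sin 44.1° = 58.18 m/s.
At the highest point the vertical velocity is zero, so v_y² = 2 g h_max.
h_max = (58.18)² / (2 × 10) = 3385 / 20.00 = 169 m.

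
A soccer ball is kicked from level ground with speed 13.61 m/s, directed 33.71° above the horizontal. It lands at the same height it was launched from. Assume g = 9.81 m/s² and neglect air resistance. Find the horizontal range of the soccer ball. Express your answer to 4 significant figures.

17.43 m

For level ground, R = v₀² sin(2θ) / g.
sin(2 × 33.71°) = sin 67.420° = 0.9233.
R = (13.61)² × 0.9233 / 9.81 = 17.43 m.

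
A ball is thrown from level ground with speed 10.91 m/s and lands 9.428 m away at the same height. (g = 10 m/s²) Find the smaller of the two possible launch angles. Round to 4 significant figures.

Level-ground range: R = v₀² sin(2θ)/g ⇒ sin 2θ = R g / v₀² = 9.428×10/10.91² = 0.7921.
2θ = arcsin(0.7921) = 52.382° or 180° − 52.382° = 127.618°.
So θ = 26.19° or θ = 63.81°.

26.19°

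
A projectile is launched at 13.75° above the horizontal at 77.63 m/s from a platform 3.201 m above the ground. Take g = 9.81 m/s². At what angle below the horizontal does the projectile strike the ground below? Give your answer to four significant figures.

v_x = 77.63 cos 13.75° = 75.405 m/s.
At impact |v_y| = √(v_y0² + 2 g h) = √(18.452² + 2×9.81×3.201) = 20.082 m/s.
Angle below horizontal = arctan(|v_y| / v_x) = arctan(20.082 / 75.405) = 14.91°.

14.91°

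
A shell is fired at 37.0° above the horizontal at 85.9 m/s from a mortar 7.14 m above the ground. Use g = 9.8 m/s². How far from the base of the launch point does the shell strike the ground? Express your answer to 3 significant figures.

733 m

Components: v_x = 85.9 cos 37.0° = 68.60 m/s, v_y = 85.9 sin 37.0° = 51.70 m/s.
Vertical: 0 = 7.14 + 51.70 t − ½(9.8) t² ⇒ 4.900 t² − 51.70 t − 7.14 = 0.
t = [51.70 + √(2673 + 139.9)] / 9.800 = 10.69 s.
Horizontal: R = v_x · t = 68.60 × 10.69 = 733 m.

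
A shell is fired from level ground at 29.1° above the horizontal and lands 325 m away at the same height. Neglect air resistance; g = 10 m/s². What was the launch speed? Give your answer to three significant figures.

61.8 m/s

On level ground, R = v₀² sin(2θ) / g, so v₀ = √(R g / sin 2θ).
sin(2 × 29.1°) = 0.8499.
v₀ = √(325 × 10 / 0.8499) = √3824 = 61.8 m/s.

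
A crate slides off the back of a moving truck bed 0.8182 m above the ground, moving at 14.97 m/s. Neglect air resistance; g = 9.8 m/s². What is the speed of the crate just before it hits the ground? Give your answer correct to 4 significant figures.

15.50 m/s

Fall time: t = √(2 × 0.8182 / 9.8) = 0.40863 s.
At impact: v_x = 14.97 m/s (unchanged), v_y = g t = 9.8 × 0.40863 = 4.0046 m/s.
Speed = √(v_x² + v_y²) = √(224.10 + 16.037) = 15.50 m/s.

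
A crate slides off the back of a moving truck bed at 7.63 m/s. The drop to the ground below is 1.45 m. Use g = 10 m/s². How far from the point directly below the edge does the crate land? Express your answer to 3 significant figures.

Initial vertical velocity is zero, so the fall time comes from h = ½ g t²: t = √(2 × 1.45 / 10) = 0.5385 s.
Horizontal motion is uniform at 7.63 m/s, so x = 7.63 × 0.5385 = 4.11 m.

4.11 m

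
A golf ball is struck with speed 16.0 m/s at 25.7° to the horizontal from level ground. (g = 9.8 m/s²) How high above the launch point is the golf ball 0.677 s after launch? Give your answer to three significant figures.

v_y0 = 16.0 sin 25.7° = 6.939 m/s.
y(t) = v_y0 t − ½ g t² = 6.939×0.677 − 4.900×0.677² = 2.45 m.

2.45 m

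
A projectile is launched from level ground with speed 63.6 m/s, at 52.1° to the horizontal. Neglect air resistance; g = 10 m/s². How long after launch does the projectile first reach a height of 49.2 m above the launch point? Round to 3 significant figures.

v_y0 = 63.6 sin 52.1° = 50.19 m/s.
Set y = v_y0 t − ½ g t² = 49.2: 5.000 t² − 50.19 t + 49.2 = 0.
t = [50.19 ± √(2519 − 984.0)] / 10 = (50.19 ± 39.18) / 10, giving t = 1.10 s or t = 8.94 s.
The projectile is on the way up at the first time, so t = 1.10 s.

1.10 s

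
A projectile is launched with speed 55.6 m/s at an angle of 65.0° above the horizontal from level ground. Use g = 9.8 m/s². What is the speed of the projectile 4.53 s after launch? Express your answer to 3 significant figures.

v_x = 55.6 cos 65.0° = 23.50 m/s (constant).
v_y(t) = 55.6 sin 65.0° − g t = 50.39 − 9.8 × 4.53 = 5.996 m/s.
Speed = √(v_x² + v_y²) = √(552.2 + 35.95) = 24.3 m/s.

24.3 m/s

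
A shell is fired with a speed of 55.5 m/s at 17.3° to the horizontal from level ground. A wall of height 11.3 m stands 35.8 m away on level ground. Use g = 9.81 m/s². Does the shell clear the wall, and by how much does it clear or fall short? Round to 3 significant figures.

No — it falls 2.39 m short of clearing the wall.

v_x = 55.5 cos 17.3° = 52.99 m/s; v_y0 = 55.5 sin 17.3° = 16.50 m/s.
Time to reach the wall: t = 35.8 / 52.99 = 0.6756 s.
Height at that point: y = 16.50×0.6756 − 4.905×0.6756² = 8.909 m.
That is 11.3 − 8.909 = 2.39 m below the top of the wall, so the shell does not clear it.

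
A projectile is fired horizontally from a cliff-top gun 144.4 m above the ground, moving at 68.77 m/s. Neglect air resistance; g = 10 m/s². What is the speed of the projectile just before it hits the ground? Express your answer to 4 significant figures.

87.28 m/s

Fall time: t = √(2 × 144.4 / 10) = 5.3740 s.
At impact: v_x = 68.77 m/s (unchanged), v_y = g t = 10 × 5.3740 = 53.740 m/s.
Speed = √(v_x² + v_y²) = √(4729.3 + 2888.0) = 87.28 m/s.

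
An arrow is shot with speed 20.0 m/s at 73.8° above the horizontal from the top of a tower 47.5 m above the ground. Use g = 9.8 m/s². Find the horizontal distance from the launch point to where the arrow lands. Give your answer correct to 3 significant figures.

Components: v_x = 20.0 cos 73.8° = 5.580 m/s, v_y = 20.0 sin 73.8° = 19.21 m/s.
Vertical: 0 = 47.5 + 19.21 t − ½(9.8) t² ⇒ 4.900 t² − 19.21 t − 47.5 = 0.
t = [19.21 + √(369.0 + 931.0)] / 9.800 = 5.639 s.
Horizontal: R = v_x · t = 5.580 × 5.639 = 31.5 m.

31.5 m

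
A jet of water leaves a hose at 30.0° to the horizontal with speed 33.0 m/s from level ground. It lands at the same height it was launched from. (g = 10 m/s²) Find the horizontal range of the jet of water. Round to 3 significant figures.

94.3 m

For level ground, R = v₀² sin(2θ) / g.
sin(2 × 30.0°) = sin 60.00° = 0.8660.
R = (33.0)² × 0.8660 / 10 = 94.3 m.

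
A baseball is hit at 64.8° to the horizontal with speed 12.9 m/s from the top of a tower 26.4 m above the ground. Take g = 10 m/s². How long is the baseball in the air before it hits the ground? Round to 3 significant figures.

Vertical component: v_y = 12.9 sin 64.8° = 11.67 m/s.
Taking up as positive with launch at y = 26.4 m, landing at y = 0: 0 = 26.4 + 11.67 t − ½(10) t².
Solving 5.000 t² − 11.67 t − 26.4 = 0 gives t = [11.67 + √(11.67² + 4·5.000·26.4)] / 10.00 = 3.74 s.

3.74 s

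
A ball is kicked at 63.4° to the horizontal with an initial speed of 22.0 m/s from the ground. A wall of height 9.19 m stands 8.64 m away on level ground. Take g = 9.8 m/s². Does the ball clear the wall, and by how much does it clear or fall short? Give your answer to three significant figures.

v_x = 22.0 cos 63.4° = 9.851 m/s; v_y0 = 22.0 sin 63.4° = 19.67 m/s.
Time to reach the wall: t = 8.64 / 9.851 = 0.8771 s.
Height at that point: y = 19.67×0.8771 − 4.900×0.8771² = 13.48 m.
That is 13.48 − 9.19 = 4.29 m above the top of the wall, so the ball clears it.

Yes — it clears the wall by 4.29 m.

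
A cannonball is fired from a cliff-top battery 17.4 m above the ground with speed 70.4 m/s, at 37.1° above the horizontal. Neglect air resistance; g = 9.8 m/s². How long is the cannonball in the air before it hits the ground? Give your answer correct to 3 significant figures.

Vertical component: v_y = 70.4 sin 37.1° = 42.47 m/s.
Taking up as positive with launch at y = 17.4 m, landing at y = 0: 0 = 17.4 + 42.47 t − ½(9.8) t².
Solving 4.900 t² − 42.47 t − 17.4 = 0 gives t = [42.47 + √(42.47² + 4·4.900·17.4)] / 9.800 = 9.06 s.

9.06 s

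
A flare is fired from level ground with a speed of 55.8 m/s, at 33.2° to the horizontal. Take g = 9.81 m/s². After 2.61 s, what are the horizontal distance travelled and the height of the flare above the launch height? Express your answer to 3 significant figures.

v_x = 55.8 cos 33.2° = 46.69 m/s; v_y0 = 55.8 sin 33.2° = 30.55 m/s.
x = v_x t = 46.69 × 2.61 = 122 m.
y = v_y0 t − ½ g t² = 30.55×2.61 − 4.905×2.61² = 46.3 m.

x = 122 m, y = 46.3 m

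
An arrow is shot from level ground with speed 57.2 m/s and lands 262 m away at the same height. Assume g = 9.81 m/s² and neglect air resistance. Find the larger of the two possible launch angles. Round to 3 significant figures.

Level-ground range: R = v₀² sin(2θ)/g ⇒ sin 2θ = R g / v₀² = 262×9.81/57.2² = 0.7856.
2θ = arcsin(0.7856) = 51.78° or 180° − 51.78° = 128.22°.
So θ = 25.9° or θ = 64.1°.

64.1°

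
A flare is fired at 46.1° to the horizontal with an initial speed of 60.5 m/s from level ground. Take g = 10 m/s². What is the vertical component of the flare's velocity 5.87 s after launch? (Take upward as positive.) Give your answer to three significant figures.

Initial vertical component: v_y0 = 60.5 sin 46.1° = 43.59 m/s.
v_y(t) = v_y0 − g t = 43.59 − 10 × 5.87 = -15.1 m/s.

-15.1 m/s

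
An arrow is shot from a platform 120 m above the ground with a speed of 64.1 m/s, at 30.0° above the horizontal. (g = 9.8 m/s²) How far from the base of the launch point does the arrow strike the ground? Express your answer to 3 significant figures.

Components: v_x = 64.1 cos 30.0° = 55.51 m/s, v_y = 64.1 sin 30.0° = 32.05 m/s.
Vertical: 0 = 120 + 32.05 t − ½(9.8) t² ⇒ 4.900 t² − 32.05 t − 120 = 0.
t = [32.05 + √(1027 + 2352)] / 9.800 = 9.202 s.
Horizontal: R = v_x · t = 55.51 × 9.202 = 511 m.

511 m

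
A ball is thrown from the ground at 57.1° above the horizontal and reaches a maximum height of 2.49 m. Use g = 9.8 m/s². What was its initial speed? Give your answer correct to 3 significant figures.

At maximum height v_y = 0, so (v₀ sin θ)² = 2 g H.
v₀ sin 57.1° = √(2 × 9.8 × 2.49) = 6.986 m/s.
v₀ = 6.986 / sin 57.1° = 6.986 / 0.8396 = 8.32 m/s.

8.32 m/s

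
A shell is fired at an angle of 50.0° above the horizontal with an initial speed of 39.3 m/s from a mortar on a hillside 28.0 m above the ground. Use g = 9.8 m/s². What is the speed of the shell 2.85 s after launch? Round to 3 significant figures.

25.4 m/s

v_x = 39.3 cos 50.0° = 25.26 m/s (constant).
v_y(t) = 39.3 sin 50.0° − g t = 30.11 − 9.8 × 2.85 = 2.180 m/s.
Speed = √(v_x² + v_y²) = √(638.1 + 4.752) = 25.4 m/s.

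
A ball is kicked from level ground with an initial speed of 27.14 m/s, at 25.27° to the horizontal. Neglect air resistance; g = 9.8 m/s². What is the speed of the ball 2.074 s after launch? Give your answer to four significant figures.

v_x = 27.14 cos 25.27° = 24.543 m/s (constant).
v_y(t) = 27.14 sin 25.27° − g t = 11.586 − 9.8 × 2.074 = -8.7392 m/s.
Speed = √(v_x² + v_y²) = √(602.36 + 76.374) = 26.05 m/s.

26.05 m/s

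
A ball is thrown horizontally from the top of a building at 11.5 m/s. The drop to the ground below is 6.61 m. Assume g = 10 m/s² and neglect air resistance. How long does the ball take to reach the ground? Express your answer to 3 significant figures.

1.15 s

The horizontal speed doesn't affect the fall. With v_y0 = 0, h = ½ g t².
t = √(2 × 6.61 / 10) = √1.322 = 1.15 s.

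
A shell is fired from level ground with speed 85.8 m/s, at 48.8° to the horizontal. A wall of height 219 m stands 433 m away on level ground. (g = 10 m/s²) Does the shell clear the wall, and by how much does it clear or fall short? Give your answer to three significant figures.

No — it falls 17.9 m short of clearing the wall.

v_x = 85.8 cos 48.8° = 56.52 m/s; v_y0 = 85.8 sin 48.8° = 64.56 m/s.
Time to reach the wall: t = 433 / 56.52 = 7.661 s.
Height at that point: y = 64.56×7.661 − 5.000×7.661² = 201.1 m.
That is 219 − 201.1 = 17.9 m below the top of the wall, so the shell does not clear it.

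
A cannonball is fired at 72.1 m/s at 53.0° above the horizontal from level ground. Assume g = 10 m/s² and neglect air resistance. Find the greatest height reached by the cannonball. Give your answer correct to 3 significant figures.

Vertical component of launch velocity: v_y = 72.1 sin 53.0° = 57.58 m/s.
At the highest point the vertical velocity is zero, so v_y² = 2 g h_max.
h_max = (57.58)² / (2 × 10) = 3315 / 20.00 = 166 m.

166 m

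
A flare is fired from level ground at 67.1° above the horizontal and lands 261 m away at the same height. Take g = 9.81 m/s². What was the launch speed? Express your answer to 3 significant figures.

59.8 m/s

On level ground, R = v₀² sin(2θ) / g, so v₀ = √(R g / sin 2θ).
sin(2 × 67.1°) = 0.7169.
v₀ = √(261 × 9.81 / 0.7169) = √3572 = 59.8 m/s.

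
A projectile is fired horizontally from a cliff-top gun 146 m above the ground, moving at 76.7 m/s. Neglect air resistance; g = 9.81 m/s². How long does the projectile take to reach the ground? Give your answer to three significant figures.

5.46 s

The horizontal speed doesn't affect the fall. With v_y0 = 0, h = ½ g t².
t = √(2 × 146 / 9.81) = √29.77 = 5.46 s.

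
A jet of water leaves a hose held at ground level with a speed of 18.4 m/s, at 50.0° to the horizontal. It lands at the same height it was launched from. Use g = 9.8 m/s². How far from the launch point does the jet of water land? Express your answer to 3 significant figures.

34.0 m

Components: v_x = 18.4 cos 50.0° = 11.83 m/s, v_y = 18.4 sin 50.0° = 14.10 m/s.
Time of flight (same landing height): t = 2 v_y / g = 2 × 14.10 / 9.8 = 2.878 s.
Range: R = v_x · t = 11.83 × 2.878 = 34.0 m.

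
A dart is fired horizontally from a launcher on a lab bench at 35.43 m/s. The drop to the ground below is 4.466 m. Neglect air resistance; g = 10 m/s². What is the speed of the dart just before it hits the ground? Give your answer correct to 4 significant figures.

36.67 m/s

Fall time: t = √(2 × 4.466 / 10) = 0.94509 s.
At impact: v_x = 35.43 m/s (unchanged), v_y = g t = 10 × 0.94509 = 9.4509 m/s.
Speed = √(v_x² + v_y²) = √(1255.3 + 89.320) = 36.67 m/s.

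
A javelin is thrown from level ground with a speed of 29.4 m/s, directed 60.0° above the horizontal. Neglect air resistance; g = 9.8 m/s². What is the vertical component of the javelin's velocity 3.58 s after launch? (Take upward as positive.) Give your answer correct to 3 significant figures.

-9.62 m/s

Initial vertical component: v_y0 = 29.4 sin 60.0° = 25.46 m/s.
v_y(t) = v_y0 − g t = 25.46 − 9.8 × 3.58 = -9.62 m/s.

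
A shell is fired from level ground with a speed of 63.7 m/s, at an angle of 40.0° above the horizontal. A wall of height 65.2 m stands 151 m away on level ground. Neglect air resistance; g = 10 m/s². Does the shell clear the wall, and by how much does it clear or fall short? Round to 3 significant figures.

v_x = 63.7 cos 40.0° = 48.80 m/s; v_y0 = 63.7 sin 40.0° = 40.95 m/s.
Time to reach the wall: t = 151 / 48.80 = 3.094 s.
Height at that point: y = 40.95×3.094 − 5.000×3.094² = 78.84 m.
That is 78.84 − 65.2 = 13.6 m above the top of the wall, so the shell clears it.

Yes — it clears the wall by 13.6 m.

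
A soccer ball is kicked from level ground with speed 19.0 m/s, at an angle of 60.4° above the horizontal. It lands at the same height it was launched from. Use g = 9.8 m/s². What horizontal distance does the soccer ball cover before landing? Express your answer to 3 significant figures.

For level ground, R = v₀² sin(2θ) / g.
sin(2 × 60.4°) = sin 120.8° = 0.8590.
R = (19.0)² × 0.8590 / 9.8 = 31.6 m.

31.6 m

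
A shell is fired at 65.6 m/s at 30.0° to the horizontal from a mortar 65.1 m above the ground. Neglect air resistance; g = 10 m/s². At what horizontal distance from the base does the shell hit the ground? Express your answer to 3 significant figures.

463 m

Components: v_x = 65.6 cos 30.0° = 56.81 m/s, v_y = 65.6 sin 30.0° = 32.80 m/s.
Vertical: 0 = 65.1 + 32.80 t − ½(10) t² ⇒ 5.000 t² − 32.80 t − 65.1 = 0.
t = [32.80 + √(1076 + 1302)] / 10.00 = 8.156 s.
Horizontal: R = v_x · t = 56.81 × 8.156 = 463 m.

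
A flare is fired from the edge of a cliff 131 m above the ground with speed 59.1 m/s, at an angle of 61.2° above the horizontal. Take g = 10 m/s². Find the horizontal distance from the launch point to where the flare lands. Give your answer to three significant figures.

Components: v_x = 59.1 cos 61.2° = 28.47 m/s, v_y = 59.1 sin 61.2° = 51.79 m/s.
Vertical: 0 = 131 + 51.79 t − ½(10) t² ⇒ 5.000 t² − 51.79 t − 131 = 0.
t = [51.79 + √(2682 + 2620)] / 10.00 = 12.46 s.
Horizontal: R = v_x · t = 28.47 × 12.46 = 355 m.

355 m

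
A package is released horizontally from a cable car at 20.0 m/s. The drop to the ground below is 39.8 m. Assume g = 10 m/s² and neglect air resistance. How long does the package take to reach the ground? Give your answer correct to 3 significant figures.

The horizontal speed doesn't affect the fall. With v_y0 = 0, h = ½ g t².
t = √(2 × 39.8 / 10) = √7.960 = 2.82 s.

2.82 s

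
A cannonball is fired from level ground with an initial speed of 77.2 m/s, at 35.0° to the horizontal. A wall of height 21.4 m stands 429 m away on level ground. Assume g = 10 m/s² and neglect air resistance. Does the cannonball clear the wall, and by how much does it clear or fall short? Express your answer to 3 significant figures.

v_x = 77.2 cos 35.0° = 63.24 m/s; v_y0 = 77.2 sin 35.0° = 44.28 m/s.
Time to reach the wall: t = 429 / 63.24 = 6.784 s.
Height at that point: y = 44.28×6.784 − 5.000×6.784² = 70.28 m.
That is 70.28 − 21.4 = 48.9 m above the top of the wall, so the cannonball clears it.

Yes — it clears the wall by 48.9 m.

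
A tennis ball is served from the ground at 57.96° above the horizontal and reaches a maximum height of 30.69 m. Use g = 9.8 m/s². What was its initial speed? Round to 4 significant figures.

At maximum height v_y = 0, so (v₀ sin θ)² = 2 g H.
v₀ sin 57.96° = √(2 × 9.8 × 30.69) = 24.526 m/s.
v₀ = 24.526 / sin 57.96° = 24.526 / 0.8477 = 28.93 m/s.

28.93 m/s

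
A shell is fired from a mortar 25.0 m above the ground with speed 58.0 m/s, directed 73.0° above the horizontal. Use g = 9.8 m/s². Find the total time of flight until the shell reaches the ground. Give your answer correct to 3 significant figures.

11.8 s

Vertical component: v_y = 58.0 sin 73.0° = 55.47 m/s.
Taking up as positive with launch at y = 25.0 m, landing at y = 0: 0 = 25.0 + 55.47 t − ½(9.8) t².
Solving 4.900 t² − 55.47 t − 25.0 = 0 gives t = [55.47 + √(55.47² + 4·4.900·25.0)] / 9.800 = 11.8 s.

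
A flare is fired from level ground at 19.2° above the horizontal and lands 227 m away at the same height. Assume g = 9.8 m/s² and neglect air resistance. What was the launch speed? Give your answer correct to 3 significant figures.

On level ground, R = v₀² sin(2θ) / g, so v₀ = √(R g / sin 2θ).
sin(2 × 19.2°) = 0.6211.
v₀ = √(227 × 9.8 / 0.6211) = √3582 = 59.8 m/s.

59.8 m/s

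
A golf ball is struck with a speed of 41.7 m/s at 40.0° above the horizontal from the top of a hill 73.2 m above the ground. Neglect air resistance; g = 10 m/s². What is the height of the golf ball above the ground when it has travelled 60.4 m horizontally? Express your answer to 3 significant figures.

v_x = 41.7 cos 40.0° = 31.94 m/s, v_y0 = 41.7 sin 40.0° = 26.80 m/s.
Time to reach x = 60.4 m: t = x / v_x = 60.4 / 31.94 = 1.891 s.
y = 73.2 + v_y0 t − ½ g t² = 73.2 + 26.80×1.891 − 5.000×1.891² = 106 m.

106 m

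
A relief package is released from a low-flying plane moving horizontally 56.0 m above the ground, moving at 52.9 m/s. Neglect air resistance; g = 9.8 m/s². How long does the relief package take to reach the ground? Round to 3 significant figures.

3.38 s

The horizontal speed doesn't affect the fall. With v_y0 = 0, h = ½ g t².
t = √(2 × 56.0 / 9.8) = √11.43 = 3.38 s.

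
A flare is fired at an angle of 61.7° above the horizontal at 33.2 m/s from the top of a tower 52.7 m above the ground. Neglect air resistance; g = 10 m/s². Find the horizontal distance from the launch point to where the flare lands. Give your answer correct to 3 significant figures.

Components: v_x = 33.2 cos 61.7° = 15.74 m/s, v_y = 33.2 sin 61.7° = 29.23 m/s.
Vertical: 0 = 52.7 + 29.23 t − ½(10) t² ⇒ 5.000 t² − 29.23 t − 52.7 = 0.
t = [29.23 + √(854.4 + 1054)] / 10.00 = 7.292 s.
Horizontal: R = v_x · t = 15.74 × 7.292 = 115 m.

115 m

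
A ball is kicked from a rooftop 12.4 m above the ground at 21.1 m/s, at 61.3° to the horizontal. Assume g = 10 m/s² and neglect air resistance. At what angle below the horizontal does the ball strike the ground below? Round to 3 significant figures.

67.4°

v_x = 21.1 cos 61.3° = 10.13 m/s.
At impact |v_y| = √(v_y0² + 2 g h) = √(18.51² + 2×10×12.4) = 24.30 m/s.
Angle below horizontal = arctan(|v_y| / v_x) = arctan(24.30 / 10.13) = 67.4°.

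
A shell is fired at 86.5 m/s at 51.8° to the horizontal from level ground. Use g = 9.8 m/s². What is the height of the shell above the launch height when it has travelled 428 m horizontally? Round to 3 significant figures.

230 m

v_x = 86.5 cos 51.8° = 53.49 m/s, v_y0 = 86.5 sin 51.8° = 67.98 m/s.
Time to reach x = 428 m: t = x / v_x = 428 / 53.49 = 8.001 s.
y = v_y0 t − ½ g t² = 67.98×8.001 − 4.900×8.001² = 230 m.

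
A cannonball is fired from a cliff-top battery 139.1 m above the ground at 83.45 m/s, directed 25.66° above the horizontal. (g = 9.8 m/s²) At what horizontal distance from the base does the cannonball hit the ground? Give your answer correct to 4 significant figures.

Components: v_x = 83.45 cos 25.66° = 75.220 m/s, v_y = 83.45 sin 25.66° = 36.136 m/s.
Vertical: 0 = 139.1 + 36.136 t − ½(9.8) t² ⇒ 4.900 t² − 36.136 t − 139.1 = 0.
t = [36.136 + √(1305.8 + 2726.4)] / 9.800 = 10.167 s.
Horizontal: R = v_x · t = 75.220 × 10.167 = 764.8 m.

764.8 m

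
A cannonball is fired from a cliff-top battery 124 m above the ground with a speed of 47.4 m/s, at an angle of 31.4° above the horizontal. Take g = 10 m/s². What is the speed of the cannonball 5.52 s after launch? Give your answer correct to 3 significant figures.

v_x = 47.4 cos 31.4° = 40.46 m/s (constant).
v_y(t) = 47.4 sin 31.4° − g t = 24.70 − 10 × 5.52 = -30.50 m/s.
Speed = √(v_x² + v_y²) = √(1637 + 930.2) = 50.7 m/s.

50.7 m/s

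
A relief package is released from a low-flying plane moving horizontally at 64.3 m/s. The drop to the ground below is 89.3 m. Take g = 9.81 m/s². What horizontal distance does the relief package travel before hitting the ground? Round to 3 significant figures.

Initial vertical velocity is zero, so the fall time comes from h = ½ g t²: t = √(2 × 89.3 / 9.81) = 4.267 s.
Horizontal motion is uniform at 64.3 m/s, so x = 64.3 × 4.267 = 274 m.

274 m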